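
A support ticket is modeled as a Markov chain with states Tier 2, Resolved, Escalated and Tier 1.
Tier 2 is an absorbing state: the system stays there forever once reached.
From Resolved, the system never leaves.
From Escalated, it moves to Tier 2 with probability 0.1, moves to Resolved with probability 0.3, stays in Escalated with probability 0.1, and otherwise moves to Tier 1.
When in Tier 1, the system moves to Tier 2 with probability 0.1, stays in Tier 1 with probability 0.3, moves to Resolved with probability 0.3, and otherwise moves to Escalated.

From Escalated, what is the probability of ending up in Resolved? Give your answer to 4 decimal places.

Let h(s) be the probability of absorption at Resolved starting from transient state s. Then h(Resolved) = 1 and h(Tier 2) = 0. By first-step analysis:
h(Escalated) = 0.1·0 + 0.3·1 + 0.1·h(Escalated) + 0.5·h(Tier 1)
h(Tier 1) = 0.1·0 + 0.3·1 + 0.3·h(Escalated) + 0.3·h(Tier 1)
Solving: h(Escalated) = 0.7500, h(Tier 1) = 0.7500.
Starting from Escalated, the probability is 0.7500.

0.7500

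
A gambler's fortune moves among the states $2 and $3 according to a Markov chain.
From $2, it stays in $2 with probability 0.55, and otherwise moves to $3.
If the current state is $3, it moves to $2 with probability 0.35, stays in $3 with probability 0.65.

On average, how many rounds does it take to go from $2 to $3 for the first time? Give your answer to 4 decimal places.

2.2222

Let t(s) be the expected number of rounds to first reach $3 from state s, with t($3) = 0. Conditioning on the first round:
t($2) = 1 + 0.55·t($2)
Solving: t($2) = 2.2222.
Expected rounds from $2 to $3: 2.2222.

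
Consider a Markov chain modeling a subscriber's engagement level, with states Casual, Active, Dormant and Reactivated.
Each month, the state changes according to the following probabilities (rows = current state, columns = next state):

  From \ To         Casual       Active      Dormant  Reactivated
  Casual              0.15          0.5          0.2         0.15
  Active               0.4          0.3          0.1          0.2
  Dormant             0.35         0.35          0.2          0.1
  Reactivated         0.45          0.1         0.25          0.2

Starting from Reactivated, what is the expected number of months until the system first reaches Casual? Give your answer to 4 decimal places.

2.3845

Let t(s) be the expected number of months to first reach Casual from state s, with t(Casual) = 0. Conditioning on the first month:
t(Active) = 1 + 0.3·t(Active) + 0.1·t(Dormant) + 0.2·t(Reactivated)
t(Dormant) = 1 + 0.35·t(Active) + 0.2·t(Dormant) + 0.1·t(Reactivated)
t(Reactivated) = 1 + 0.1·t(Active) + 0.25·t(Dormant) + 0.2·t(Reactivated)
Solving: t(Active) = 2.4864, t(Dormant) = 2.6359, t(Reactivated) = 2.3845.
Expected months from Reactivated to Casual: 2.3845.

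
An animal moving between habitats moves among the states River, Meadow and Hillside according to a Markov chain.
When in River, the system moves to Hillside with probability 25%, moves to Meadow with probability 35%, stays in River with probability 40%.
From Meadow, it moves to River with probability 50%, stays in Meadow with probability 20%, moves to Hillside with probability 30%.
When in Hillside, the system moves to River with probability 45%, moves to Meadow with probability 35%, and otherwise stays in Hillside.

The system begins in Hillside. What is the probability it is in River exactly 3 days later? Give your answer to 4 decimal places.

0.4426

Propagate the distribution vector 3 days from Hillside.
After 0 days: (0.0000, 0.0000, 1.0000)
After 1 day: (0.4500, 0.3500, 0.2000)
After 2 days: (0.4450, 0.2975, 0.2575)
After 3 days: (0.4426, 0.3054, 0.2520)
P(in River after 3 days) = 0.4426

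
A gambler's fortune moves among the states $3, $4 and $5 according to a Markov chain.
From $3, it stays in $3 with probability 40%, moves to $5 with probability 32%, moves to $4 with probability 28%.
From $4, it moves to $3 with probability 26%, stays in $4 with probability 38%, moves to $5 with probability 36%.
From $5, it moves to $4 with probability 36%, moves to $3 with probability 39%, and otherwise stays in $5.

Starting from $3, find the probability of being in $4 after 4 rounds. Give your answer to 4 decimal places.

0.3387

Propagate the distribution vector 4 rounds from $3.
After 0 rounds: (1.0000, 0.0000, 0.0000)
After 1 round: (0.4000, 0.2800, 0.3200)
After 2 rounds: (0.3576, 0.3336, 0.3088)
After 3 rounds: (0.3502, 0.3381, 0.3117)
After 4 rounds: (0.3496, 0.3387, 0.3117)
P(in $4 after 4 rounds) = 0.3387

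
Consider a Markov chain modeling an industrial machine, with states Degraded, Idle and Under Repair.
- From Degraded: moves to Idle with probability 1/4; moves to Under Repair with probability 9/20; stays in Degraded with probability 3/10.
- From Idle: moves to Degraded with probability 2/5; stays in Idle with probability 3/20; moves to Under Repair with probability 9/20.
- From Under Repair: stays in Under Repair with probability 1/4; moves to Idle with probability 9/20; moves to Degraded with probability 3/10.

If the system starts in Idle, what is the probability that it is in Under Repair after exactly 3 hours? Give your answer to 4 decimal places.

0.3780

Propagate the distribution vector 3 hours from Idle.
After 0 hours: (0.0000, 1.0000, 0.0000)
After 1 hour: (0.4000, 0.1500, 0.4500)
After 2 hours: (0.3150, 0.3250, 0.3600)
After 3 hours: (0.3325, 0.2895, 0.3780)
P(in Under Repair after 3 hours) = 0.3780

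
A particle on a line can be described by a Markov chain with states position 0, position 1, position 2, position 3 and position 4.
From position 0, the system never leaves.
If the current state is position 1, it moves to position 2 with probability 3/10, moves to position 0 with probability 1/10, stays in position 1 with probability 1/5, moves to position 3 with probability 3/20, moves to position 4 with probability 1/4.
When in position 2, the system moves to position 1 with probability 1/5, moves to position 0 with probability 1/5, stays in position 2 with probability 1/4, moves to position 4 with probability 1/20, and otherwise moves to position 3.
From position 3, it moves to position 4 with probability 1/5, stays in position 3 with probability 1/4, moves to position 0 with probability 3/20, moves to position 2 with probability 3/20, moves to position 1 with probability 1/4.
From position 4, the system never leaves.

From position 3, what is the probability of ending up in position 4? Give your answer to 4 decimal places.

Let h(s) be the probability of absorption at position 4 starting from transient state s. Then h(position 4) = 1 and h(position 0) = 0. By first-step analysis:
h(position 1) = 0.1·0 + 0.2·h(position 1) + 0.3·h(position 2) + 0.15·h(position 3) + 0.25·1
h(position 2) = 0.2·0 + 0.2·h(position 1) + 0.25·h(position 2) + 0.3·h(position 3) + 0.05·1
h(position 3) = 0.15·0 + 0.25·h(position 1) + 0.15·h(position 2) + 0.25·h(position 3) + 0.2·1
Solving: h(position 1) = 0.5806, h(position 2) = 0.4409, h(position 3) = 0.5484.
Starting from position 3, the probability is 0.5484.

0.5484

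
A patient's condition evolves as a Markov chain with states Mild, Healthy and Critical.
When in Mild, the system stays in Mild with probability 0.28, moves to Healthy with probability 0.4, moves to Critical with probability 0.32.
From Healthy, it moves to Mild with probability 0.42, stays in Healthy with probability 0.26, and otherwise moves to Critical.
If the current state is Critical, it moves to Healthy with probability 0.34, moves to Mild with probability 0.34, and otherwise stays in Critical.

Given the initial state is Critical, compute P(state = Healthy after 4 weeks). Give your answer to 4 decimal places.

0.3340

Propagate the distribution vector 4 weeks from Critical.
After 0 weeks: (0.0000, 0.0000, 1.0000)
After 1 week: (0.3400, 0.3400, 0.3200)
After 2 weeks: (0.3468, 0.3332, 0.3200)
After 3 weeks: (0.3458, 0.3342, 0.3200)
After 4 weeks: (0.3460, 0.3340, 0.3200)
P(in Healthy after 4 weeks) = 0.3340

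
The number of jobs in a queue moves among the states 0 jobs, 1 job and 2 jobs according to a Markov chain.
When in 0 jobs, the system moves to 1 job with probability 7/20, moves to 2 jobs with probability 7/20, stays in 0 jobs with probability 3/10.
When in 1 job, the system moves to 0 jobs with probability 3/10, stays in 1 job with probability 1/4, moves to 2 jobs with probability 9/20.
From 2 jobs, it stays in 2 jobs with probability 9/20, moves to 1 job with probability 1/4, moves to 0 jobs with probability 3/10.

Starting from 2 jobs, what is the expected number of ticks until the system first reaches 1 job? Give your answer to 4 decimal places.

3.5714

Let t(s) be the expected number of ticks to first reach 1 job from state s, with t(1 job) = 0. Conditioning on the first tick:
t(0 jobs) = 1 + 0.3·t(0 jobs) + 0.35·t(2 jobs)
t(2 jobs) = 1 + 0.3·t(0 jobs) + 0.45·t(2 jobs)
Solving: t(0 jobs) = 3.2143, t(2 jobs) = 3.5714.
Expected ticks from 2 jobs to 1 job: 3.5714.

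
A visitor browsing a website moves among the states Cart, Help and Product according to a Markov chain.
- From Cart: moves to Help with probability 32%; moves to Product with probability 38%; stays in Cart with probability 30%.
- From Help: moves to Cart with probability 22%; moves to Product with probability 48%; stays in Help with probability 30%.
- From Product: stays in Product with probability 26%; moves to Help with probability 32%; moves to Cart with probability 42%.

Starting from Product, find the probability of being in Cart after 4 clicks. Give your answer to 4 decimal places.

Propagate the distribution vector 4 clicks from Product.
After 0 clicks: (0.0000, 0.0000, 1.0000)
After 1 click: (0.4200, 0.3200, 0.2600)
After 2 clicks: (0.3056, 0.3136, 0.3808)
After 3 clicks: (0.3206, 0.3137, 0.3657)
After 4 clicks: (0.3188, 0.3137, 0.3675)
P(in Cart after 4 clicks) = 0.3188

0.3188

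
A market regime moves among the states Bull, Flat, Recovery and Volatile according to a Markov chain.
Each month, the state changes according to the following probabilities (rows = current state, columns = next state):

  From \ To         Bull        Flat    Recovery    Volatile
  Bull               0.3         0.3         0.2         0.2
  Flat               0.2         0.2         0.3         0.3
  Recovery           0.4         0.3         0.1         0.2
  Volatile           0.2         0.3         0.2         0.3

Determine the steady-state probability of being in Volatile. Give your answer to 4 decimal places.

0.2525

Let the stationary distribution be π with π = πP and π_1 + π_2 + π_3 + π_4 = 1.
π_1 = 0.3·π_1 + 0.2·π_2 + 0.4·π_3 + 0.2·π_4
π_2 = 0.3·π_1 + 0.2·π_2 + 0.3·π_3 + 0.3·π_4
π_3 = 0.2·π_1 + 0.3·π_2 + 0.1·π_3 + 0.2·π_4
Solving with the normalization constraint gives π = (0.2681, 0.2727, 0.2066, 0.2525).
So the stationary probability of Volatile is 0.2525.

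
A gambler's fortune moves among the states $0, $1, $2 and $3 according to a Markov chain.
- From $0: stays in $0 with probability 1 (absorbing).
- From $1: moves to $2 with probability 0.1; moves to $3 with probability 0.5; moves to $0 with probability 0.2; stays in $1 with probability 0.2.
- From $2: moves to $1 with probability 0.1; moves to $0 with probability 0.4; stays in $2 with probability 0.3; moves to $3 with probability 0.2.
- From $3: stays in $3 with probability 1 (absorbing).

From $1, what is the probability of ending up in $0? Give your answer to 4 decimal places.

0.3273

Let h(s) be the probability of absorption at $0 starting from transient state s. Then h($0) = 1 and h($3) = 0. By first-step analysis:
h($1) = 0.2·1 + 0.2·h($1) + 0.1·h($2) + 0.5·0
h($2) = 0.4·1 + 0.1·h($1) + 0.3·h($2) + 0.2·0
Solving: h($1) = 0.3273, h($2) = 0.6182.
Starting from $1, the probability is 0.3273.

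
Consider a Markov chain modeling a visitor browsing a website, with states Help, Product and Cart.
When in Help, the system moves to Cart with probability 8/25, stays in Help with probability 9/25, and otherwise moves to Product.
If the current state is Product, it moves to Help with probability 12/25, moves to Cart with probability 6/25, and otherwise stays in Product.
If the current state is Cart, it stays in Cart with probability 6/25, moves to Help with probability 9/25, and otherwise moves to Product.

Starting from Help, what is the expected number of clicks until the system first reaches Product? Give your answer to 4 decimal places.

2.9095

Let t(s) be the expected number of clicks to first reach Product from state s, with t(Product) = 0. Conditioning on the first click:
t(Help) = 1 + 0.36·t(Help) + 0.32·t(Cart)
t(Cart) = 1 + 0.36·t(Help) + 0.24·t(Cart)
Solving: t(Help) = 2.9095, t(Cart) = 2.6940.
Expected clicks from Help to Product: 2.9095.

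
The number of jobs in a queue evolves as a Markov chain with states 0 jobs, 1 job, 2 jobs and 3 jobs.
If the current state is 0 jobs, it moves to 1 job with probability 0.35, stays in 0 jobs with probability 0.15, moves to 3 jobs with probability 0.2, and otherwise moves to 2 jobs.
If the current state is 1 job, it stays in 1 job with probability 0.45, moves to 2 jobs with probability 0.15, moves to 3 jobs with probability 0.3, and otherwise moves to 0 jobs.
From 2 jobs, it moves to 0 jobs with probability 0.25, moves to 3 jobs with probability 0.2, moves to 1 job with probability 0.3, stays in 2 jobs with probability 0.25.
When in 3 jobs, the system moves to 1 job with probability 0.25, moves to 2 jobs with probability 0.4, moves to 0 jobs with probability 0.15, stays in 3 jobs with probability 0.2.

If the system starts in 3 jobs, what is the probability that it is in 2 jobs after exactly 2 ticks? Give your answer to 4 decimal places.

0.2625

Propagate the distribution vector 2 ticks from 3 jobs.
After 0 ticks: (0.0000, 0.0000, 0.0000, 1.0000)
After 1 tick: (0.1500, 0.2500, 0.4000, 0.2000)
After 2 ticks: (0.1775, 0.3350, 0.2625, 0.2250)
P(in 2 jobs after 2 ticks) = 0.2625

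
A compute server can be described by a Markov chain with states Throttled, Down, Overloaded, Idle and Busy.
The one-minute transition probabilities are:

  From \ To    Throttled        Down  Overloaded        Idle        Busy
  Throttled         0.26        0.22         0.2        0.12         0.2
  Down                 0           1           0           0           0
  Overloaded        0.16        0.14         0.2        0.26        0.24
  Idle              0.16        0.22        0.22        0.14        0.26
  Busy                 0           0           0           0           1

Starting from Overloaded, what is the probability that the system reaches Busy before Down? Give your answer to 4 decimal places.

Let h(s) be the probability of absorption at Busy starting from transient state s. Then h(Busy) = 1 and h(Down) = 0. By first-step analysis:
h(Throttled) = 0.26·h(Throttled) + 0.22·0 + 0.2·h(Overloaded) + 0.12·h(Idle) + 0.2·1
h(Overloaded) = 0.16·h(Throttled) + 0.14·0 + 0.2·h(Overloaded) + 0.26·h(Idle) + 0.24·1
h(Idle) = 0.16·h(Throttled) + 0.22·0 + 0.22·h(Overloaded) + 0.14·h(Idle) + 0.26·1
Solving: h(Throttled) = 0.5160, h(Overloaded) = 0.5809, h(Idle) = 0.5469.
Starting from Overloaded, the probability is 0.5809.

0.5809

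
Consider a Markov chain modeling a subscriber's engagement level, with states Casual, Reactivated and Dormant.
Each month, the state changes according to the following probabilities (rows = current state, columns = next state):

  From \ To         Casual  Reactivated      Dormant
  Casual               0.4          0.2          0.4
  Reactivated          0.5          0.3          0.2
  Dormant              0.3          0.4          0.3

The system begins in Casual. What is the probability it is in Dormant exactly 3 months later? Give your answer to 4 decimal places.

Propagate the distribution vector 3 months from Casual.
After 0 months: (1.0000, 0.0000, 0.0000)
After 1 month: (0.4000, 0.2000, 0.4000)
After 2 months: (0.3800, 0.3000, 0.3200)
After 3 months: (0.3980, 0.2940, 0.3080)
P(in Dormant after 3 months) = 0.3080

0.3080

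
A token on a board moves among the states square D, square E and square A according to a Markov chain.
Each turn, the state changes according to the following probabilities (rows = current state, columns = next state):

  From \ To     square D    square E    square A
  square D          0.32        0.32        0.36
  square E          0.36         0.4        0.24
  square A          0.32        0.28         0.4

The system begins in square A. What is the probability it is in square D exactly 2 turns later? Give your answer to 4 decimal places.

Sum over the intermediate state after 1 turn:
P = P(square A→square D)·P(square D→square D) + P(square A→square E)·P(square E→square D) + P(square A→square A)·P(square A→square D)
  = 0.32×0.32 + 0.28×0.36 + 0.4×0.32
  = 0.1024 + 0.1008 + 0.1280 = 0.3312

0.3312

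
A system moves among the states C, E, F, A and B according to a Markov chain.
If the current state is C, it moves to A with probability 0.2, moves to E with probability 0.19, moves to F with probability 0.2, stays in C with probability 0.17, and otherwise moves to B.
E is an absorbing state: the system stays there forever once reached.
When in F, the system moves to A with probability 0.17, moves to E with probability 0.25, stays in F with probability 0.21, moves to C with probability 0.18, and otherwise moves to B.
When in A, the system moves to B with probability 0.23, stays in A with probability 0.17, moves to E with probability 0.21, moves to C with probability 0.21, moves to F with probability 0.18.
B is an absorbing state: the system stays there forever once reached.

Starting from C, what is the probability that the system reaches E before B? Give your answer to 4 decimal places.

0.4740

Let h(s) be the probability of absorption at E starting from transient state s. Then h(E) = 1 and h(B) = 0. By first-step analysis:
h(C) = 0.17·h(C) + 0.19·1 + 0.2·h(F) + 0.2·h(A) + 0.24·0
h(F) = 0.18·h(C) + 0.25·1 + 0.21·h(F) + 0.17·h(A) + 0.19·0
h(A) = 0.21·h(C) + 0.21·1 + 0.18·h(F) + 0.17·h(A) + 0.23·0
Solving: h(C) = 0.4740, h(F) = 0.5294, h(A) = 0.4878.
Starting from C, the probability is 0.4740.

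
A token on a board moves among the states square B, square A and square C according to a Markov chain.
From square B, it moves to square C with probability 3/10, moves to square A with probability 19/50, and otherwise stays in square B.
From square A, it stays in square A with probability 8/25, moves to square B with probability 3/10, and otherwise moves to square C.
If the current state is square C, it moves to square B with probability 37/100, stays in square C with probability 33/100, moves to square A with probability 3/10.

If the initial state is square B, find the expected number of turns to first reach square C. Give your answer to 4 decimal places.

3.0425

Let t(s) be the expected number of turns to first reach square C from state s, with t(square C) = 0. Conditioning on the first turn:
t(square B) = 1 + 0.32·t(square B) + 0.38·t(square A)
t(square A) = 1 + 0.3·t(square B) + 0.32·t(square A)
Solving: t(square B) = 3.0425, t(square A) = 2.8129.
Expected turns from square B to square C: 3.0425.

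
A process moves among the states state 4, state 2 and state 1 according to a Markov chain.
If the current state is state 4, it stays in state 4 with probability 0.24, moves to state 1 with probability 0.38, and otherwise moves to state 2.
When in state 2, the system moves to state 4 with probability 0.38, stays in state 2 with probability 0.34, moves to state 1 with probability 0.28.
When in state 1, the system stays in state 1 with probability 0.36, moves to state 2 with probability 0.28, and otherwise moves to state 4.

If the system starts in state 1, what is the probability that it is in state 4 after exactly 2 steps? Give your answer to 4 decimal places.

0.3224

Sum over the intermediate state after 1 step:
P = P(state 1→state 4)·P(state 4→state 4) + P(state 1→state 2)·P(state 2→state 4) + P(state 1→state 1)·P(state 1→state 4)
  = 0.36×0.24 + 0.28×0.38 + 0.36×0.36
  = 0.0864 + 0.1064 + 0.1296 = 0.3224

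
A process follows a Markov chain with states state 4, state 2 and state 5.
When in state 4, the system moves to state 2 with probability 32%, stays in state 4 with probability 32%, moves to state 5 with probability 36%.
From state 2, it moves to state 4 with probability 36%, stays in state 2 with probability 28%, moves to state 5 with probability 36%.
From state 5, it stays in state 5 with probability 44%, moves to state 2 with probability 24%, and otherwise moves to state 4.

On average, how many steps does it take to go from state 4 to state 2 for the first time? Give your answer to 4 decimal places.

3.4639

Let t(s) be the expected number of steps to first reach state 2 from state s, with t(state 2) = 0. Conditioning on the first step:
t(state 4) = 1 + 0.32·t(state 4) + 0.36·t(state 5)
t(state 5) = 1 + 0.32·t(state 4) + 0.44·t(state 5)
Solving: t(state 4) = 3.4639, t(state 5) = 3.7651.
Expected steps from state 4 to state 2: 3.4639.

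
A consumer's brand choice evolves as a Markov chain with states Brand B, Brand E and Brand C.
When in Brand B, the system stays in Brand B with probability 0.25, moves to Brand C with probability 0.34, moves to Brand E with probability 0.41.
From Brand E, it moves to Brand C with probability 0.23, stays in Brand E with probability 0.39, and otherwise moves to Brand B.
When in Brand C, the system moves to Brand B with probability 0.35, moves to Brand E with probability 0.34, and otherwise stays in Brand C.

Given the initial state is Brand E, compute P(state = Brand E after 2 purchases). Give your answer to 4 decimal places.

0.3861

Sum over the intermediate state after 1 purchase:
P = P(Brand E→Brand B)·P(Brand B→Brand E) + P(Brand E→Brand E)·P(Brand E→Brand E) + P(Brand E→Brand C)·P(Brand C→Brand E)
  = 0.38×0.41 + 0.39×0.39 + 0.23×0.34
  = 0.1558 + 0.1521 + 0.0782 = 0.3861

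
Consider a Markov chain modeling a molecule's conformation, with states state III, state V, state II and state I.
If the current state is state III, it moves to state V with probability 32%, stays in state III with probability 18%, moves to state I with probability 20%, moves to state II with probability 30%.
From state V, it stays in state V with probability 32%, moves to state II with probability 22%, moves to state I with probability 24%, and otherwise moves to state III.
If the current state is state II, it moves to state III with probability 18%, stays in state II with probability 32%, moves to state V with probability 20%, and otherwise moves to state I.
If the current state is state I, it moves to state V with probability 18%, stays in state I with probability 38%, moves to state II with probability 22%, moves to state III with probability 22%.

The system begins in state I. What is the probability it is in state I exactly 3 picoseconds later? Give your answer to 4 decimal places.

Propagate the distribution vector 3 picoseconds from state I.
After 0 picoseconds: (0.0000, 0.0000, 0.0000, 1.0000)
After 1 picosecond: (0.2200, 0.1800, 0.2200, 0.3800)
After 2 picoseconds: (0.2024, 0.2404, 0.2596, 0.2976)
After 3 picoseconds: (0.2015, 0.2472, 0.2622, 0.2891)
P(in state I after 3 picoseconds) = 0.2891

0.2891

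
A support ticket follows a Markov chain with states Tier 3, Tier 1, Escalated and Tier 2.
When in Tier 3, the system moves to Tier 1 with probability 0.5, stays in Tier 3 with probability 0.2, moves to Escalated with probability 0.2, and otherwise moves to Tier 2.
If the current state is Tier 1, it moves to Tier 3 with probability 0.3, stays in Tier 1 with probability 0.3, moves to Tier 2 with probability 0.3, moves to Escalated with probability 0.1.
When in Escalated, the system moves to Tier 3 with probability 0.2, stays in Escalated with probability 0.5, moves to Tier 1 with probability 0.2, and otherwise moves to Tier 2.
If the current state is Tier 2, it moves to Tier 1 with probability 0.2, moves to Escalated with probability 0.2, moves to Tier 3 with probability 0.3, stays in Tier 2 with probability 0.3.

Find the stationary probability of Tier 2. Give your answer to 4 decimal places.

0.2014

Let the stationary distribution be π with π = πP and π_1 + π_2 + π_3 + π_4 = 1.
π_1 = 0.2·π_1 + 0.3·π_2 + 0.2·π_3 + 0.3·π_4
π_2 = 0.5·π_1 + 0.3·π_2 + 0.2·π_3 + 0.2·π_4
π_3 = 0.2·π_1 + 0.1·π_2 + 0.5·π_3 + 0.2·π_4
Solving with the normalization constraint gives π = (0.2507, 0.3058, 0.2420, 0.2014).
So the stationary probability of Tier 2 is 0.2014.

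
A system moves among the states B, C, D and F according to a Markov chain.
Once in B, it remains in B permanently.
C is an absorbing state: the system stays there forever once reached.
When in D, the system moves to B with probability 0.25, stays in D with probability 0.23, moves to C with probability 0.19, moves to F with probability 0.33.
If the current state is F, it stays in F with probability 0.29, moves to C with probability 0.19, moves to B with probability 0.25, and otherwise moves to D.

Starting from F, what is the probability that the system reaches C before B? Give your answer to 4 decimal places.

Let h(s) be the probability of absorption at C starting from transient state s. Then h(C) = 1 and h(B) = 0. By first-step analysis:
h(D) = 0.25·0 + 0.19·1 + 0.23·h(D) + 0.33·h(F)
h(F) = 0.25·0 + 0.19·1 + 0.27·h(D) + 0.29·h(F)
Solving: h(D) = 0.4318, h(F) = 0.4318.
Starting from F, the probability is 0.4318.

0.4318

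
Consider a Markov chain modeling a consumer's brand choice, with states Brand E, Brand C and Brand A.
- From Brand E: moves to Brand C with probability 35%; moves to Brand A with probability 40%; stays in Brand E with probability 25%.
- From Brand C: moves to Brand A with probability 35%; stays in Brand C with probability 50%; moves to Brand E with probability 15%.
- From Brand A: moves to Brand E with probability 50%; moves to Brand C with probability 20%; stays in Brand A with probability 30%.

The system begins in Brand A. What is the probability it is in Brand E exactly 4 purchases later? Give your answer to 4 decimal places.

0.3022

Propagate the distribution vector 4 purchases from Brand A.
After 0 purchases: (0.0000, 0.0000, 1.0000)
After 1 purchase: (0.5000, 0.2000, 0.3000)
After 2 purchases: (0.3050, 0.3350, 0.3600)
After 3 purchases: (0.3065, 0.3463, 0.3473)
After 4 purchases: (0.3022, 0.3499, 0.3480)
P(in Brand E after 4 purchases) = 0.3022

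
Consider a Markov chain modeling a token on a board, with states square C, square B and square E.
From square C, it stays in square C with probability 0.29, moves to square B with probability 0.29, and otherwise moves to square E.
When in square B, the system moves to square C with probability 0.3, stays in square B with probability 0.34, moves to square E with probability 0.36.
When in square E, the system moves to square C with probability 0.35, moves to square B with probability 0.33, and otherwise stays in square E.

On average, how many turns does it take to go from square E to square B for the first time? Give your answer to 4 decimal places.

3.1566

Let t(s) be the expected number of turns to first reach square B from state s, with t(square B) = 0. Conditioning on the first turn:
t(square C) = 1 + 0.29·t(square C) + 0.42·t(square E)
t(square E) = 1 + 0.35·t(square C) + 0.32·t(square E)
Solving: t(square C) = 3.2758, t(square E) = 3.1566.
Expected turns from square E to square B: 3.1566.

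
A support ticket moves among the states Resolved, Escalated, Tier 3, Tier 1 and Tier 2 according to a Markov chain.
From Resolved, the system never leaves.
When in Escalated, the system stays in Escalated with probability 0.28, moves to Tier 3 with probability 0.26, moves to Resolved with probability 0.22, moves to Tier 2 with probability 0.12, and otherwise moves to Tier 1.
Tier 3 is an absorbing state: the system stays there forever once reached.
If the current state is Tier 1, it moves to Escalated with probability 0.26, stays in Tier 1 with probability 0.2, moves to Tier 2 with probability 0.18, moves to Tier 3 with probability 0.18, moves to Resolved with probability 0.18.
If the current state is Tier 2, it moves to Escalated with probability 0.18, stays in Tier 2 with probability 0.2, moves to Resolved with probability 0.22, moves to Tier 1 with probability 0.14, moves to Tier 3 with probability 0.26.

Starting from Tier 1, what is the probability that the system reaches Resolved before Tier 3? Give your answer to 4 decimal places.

Let h(s) be the probability of absorption at Resolved starting from transient state s. Then h(Resolved) = 1 and h(Tier 3) = 0. By first-step analysis:
h(Escalated) = 0.22·1 + 0.28·h(Escalated) + 0.26·0 + 0.12·h(Tier 1) + 0.12·h(Tier 2)
h(Tier 1) = 0.18·1 + 0.26·h(Escalated) + 0.18·0 + 0.2·h(Tier 1) + 0.18·h(Tier 2)
h(Tier 2) = 0.22·1 + 0.18·h(Escalated) + 0.26·0 + 0.14·h(Tier 1) + 0.2·h(Tier 2)
Solving: h(Escalated) = 0.4626, h(Tier 1) = 0.4795, h(Tier 2) = 0.4630.
Starting from Tier 1, the probability is 0.4795.

0.4795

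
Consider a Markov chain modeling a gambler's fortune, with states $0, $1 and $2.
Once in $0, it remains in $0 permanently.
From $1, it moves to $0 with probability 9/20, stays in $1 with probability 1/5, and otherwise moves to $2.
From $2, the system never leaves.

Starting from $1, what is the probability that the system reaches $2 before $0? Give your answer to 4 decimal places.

Let h(s) be the probability of absorption at $2 starting from transient state s. Then h($2) = 1 and h($0) = 0. By first-step analysis:
h($1) = 0.45·0 + 0.2·h($1) + 0.35·1
Solving: h($1) = 0.4375.
Starting from $1, the probability is 0.4375.

0.4375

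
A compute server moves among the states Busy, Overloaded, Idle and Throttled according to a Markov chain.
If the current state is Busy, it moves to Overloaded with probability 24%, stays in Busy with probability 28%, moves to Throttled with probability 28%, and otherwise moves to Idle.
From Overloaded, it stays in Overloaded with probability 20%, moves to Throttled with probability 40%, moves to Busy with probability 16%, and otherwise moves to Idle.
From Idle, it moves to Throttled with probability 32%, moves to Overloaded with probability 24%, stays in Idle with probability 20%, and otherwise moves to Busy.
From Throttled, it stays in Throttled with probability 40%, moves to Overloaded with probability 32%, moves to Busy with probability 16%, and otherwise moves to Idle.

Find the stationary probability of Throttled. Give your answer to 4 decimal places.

0.3617

Let the stationary distribution be π with π = πP and π_1 + π_2 + π_3 + π_4 = 1.
π_1 = 0.28·π_1 + 0.16·π_2 + 0.24·π_3 + 0.16·π_4
π_2 = 0.24·π_1 + 0.2·π_2 + 0.24·π_3 + 0.32·π_4
π_3 = 0.2·π_1 + 0.24·π_2 + 0.2·π_3 + 0.12·π_4
Solving with the normalization constraint gives π = (0.1983, 0.2586, 0.1814, 0.3617).
So the stationary probability of Throttled is 0.3617.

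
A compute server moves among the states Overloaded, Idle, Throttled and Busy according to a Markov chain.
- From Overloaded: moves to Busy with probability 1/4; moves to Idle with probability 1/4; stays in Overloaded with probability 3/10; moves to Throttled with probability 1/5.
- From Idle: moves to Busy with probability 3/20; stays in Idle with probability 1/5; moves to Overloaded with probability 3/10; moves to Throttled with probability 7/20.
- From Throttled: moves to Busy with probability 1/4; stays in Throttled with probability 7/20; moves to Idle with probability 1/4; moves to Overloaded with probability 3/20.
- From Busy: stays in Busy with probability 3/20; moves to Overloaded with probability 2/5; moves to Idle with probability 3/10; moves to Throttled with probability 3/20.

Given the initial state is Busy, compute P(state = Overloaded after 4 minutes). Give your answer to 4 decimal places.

0.2808

Propagate the distribution vector 4 minutes from Busy.
After 0 minutes: (0.0000, 0.0000, 0.0000, 1.0000)
After 1 minute: (0.4000, 0.3000, 0.1500, 0.1500)
After 2 minutes: (0.2925, 0.2425, 0.2600, 0.2050)
After 3 minutes: (0.2815, 0.2481, 0.2651, 0.2053)
After 4 minutes: (0.2808, 0.2479, 0.2667, 0.2047)
P(in Overloaded after 4 minutes) = 0.2808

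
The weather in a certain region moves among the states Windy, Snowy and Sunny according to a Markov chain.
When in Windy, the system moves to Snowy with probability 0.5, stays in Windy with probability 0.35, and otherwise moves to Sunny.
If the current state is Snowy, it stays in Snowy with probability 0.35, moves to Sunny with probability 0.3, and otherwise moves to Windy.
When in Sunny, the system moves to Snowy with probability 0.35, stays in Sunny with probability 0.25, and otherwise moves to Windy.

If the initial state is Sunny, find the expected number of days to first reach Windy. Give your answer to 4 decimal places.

Let t(s) be the expected number of days to first reach Windy from state s, with t(Windy) = 0. Conditioning on the first day:
t(Snowy) = 1 + 0.35·t(Snowy) + 0.3·t(Sunny)
t(Sunny) = 1 + 0.35·t(Snowy) + 0.25·t(Sunny)
Solving: t(Snowy) = 2.7451, t(Sunny) = 2.6144.
Expected days from Sunny to Windy: 2.6144.

2.6144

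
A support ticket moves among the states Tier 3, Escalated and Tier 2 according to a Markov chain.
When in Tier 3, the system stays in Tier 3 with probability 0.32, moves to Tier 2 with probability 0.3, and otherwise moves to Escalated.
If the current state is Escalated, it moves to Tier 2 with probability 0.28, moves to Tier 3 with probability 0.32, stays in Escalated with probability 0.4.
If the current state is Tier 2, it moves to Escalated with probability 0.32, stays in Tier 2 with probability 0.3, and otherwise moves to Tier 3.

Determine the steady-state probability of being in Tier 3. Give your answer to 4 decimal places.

Let the stationary distribution be π with π = πP and π_1 + π_2 + π_3 = 1.
π_1 = 0.32·π_1 + 0.32·π_2 + 0.38·π_3
π_2 = 0.38·π_1 + 0.4·π_2 + 0.32·π_3
Solving with the normalization constraint gives π = (0.3376, 0.3698, 0.2926).
So the stationary probability of Tier 3 is 0.3376.

0.3376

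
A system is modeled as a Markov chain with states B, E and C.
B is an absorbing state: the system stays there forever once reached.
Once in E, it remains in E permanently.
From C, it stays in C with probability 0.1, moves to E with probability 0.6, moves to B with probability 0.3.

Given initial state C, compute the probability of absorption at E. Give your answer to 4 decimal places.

0.6667

Let h(s) be the probability of absorption at E starting from transient state s. Then h(E) = 1 and h(B) = 0. By first-step analysis:
h(C) = 0.3·0 + 0.6·1 + 0.1·h(C)
Solving: h(C) = 0.6667.
Starting from C, the probability is 0.6667.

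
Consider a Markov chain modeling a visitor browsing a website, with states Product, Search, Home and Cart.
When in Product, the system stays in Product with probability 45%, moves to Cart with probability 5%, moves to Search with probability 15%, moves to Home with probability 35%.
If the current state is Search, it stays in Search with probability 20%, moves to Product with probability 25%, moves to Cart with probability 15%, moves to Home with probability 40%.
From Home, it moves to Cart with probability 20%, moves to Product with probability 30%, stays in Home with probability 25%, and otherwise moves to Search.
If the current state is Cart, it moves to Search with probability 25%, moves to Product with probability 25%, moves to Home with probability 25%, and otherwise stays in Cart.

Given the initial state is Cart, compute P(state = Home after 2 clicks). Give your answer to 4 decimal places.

Propagate the distribution vector 2 clicks from Cart.
After 0 clicks: (0.0000, 0.0000, 0.0000, 1.0000)
After 1 click: (0.2500, 0.2500, 0.2500, 0.2500)
After 2 clicks: (0.3125, 0.2125, 0.3125, 0.1625)
P(in Home after 2 clicks) = 0.3125

0.3125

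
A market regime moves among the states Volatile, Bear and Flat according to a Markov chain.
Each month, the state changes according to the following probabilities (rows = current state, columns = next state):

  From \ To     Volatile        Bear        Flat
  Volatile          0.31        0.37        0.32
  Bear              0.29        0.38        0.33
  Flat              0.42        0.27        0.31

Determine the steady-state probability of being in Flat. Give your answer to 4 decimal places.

0.3202

Let the stationary distribution be π with π = πP and π_1 + π_2 + π_3 = 1.
π_1 = 0.31·π_1 + 0.29·π_2 + 0.42·π_3
π_2 = 0.37·π_1 + 0.38·π_2 + 0.27·π_3
Solving with the normalization constraint gives π = (0.3384, 0.3414, 0.3202).
So the stationary probability of Flat is 0.3202.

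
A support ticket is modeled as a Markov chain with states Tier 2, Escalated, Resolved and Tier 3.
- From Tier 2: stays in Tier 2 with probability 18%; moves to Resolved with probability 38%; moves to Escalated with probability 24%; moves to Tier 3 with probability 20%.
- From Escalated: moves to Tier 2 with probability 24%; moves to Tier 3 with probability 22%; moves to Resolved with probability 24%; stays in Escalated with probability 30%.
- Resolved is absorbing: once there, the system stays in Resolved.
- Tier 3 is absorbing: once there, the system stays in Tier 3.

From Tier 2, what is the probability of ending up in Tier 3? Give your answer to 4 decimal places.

0.3734

Let h(s) be the probability of absorption at Tier 3 starting from transient state s. Then h(Tier 3) = 1 and h(Resolved) = 0. By first-step analysis:
h(Tier 2) = 0.18·h(Tier 2) + 0.24·h(Escalated) + 0.38·0 + 0.2·1
h(Escalated) = 0.24·h(Tier 2) + 0.3·h(Escalated) + 0.24·0 + 0.22·1
Solving: h(Tier 2) = 0.3734, h(Escalated) = 0.4423.
Starting from Tier 2, the probability is 0.3734.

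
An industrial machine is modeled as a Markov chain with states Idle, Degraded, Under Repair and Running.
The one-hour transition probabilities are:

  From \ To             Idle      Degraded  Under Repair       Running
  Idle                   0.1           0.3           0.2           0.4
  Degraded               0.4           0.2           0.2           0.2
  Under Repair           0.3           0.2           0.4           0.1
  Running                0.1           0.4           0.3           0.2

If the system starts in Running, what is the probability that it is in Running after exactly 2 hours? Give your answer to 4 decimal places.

0.1900

Propagate the distribution vector 2 hours from Running.
After 0 hours: (0.0000, 0.0000, 0.0000, 1.0000)
After 1 hour: (0.1000, 0.4000, 0.3000, 0.2000)
After 2 hours: (0.2800, 0.2500, 0.2800, 0.1900)
P(in Running after 2 hours) = 0.1900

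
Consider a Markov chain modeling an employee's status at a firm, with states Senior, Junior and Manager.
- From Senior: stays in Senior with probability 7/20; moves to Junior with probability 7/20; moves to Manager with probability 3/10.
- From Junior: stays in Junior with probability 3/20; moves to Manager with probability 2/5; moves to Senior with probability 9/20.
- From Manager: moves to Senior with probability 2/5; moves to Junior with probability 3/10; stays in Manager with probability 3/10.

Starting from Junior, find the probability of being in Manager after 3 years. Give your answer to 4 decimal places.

0.3300

Propagate the distribution vector 3 years from Junior.
After 0 years: (0.0000, 1.0000, 0.0000)
After 1 year: (0.4500, 0.1500, 0.4000)
After 2 years: (0.3850, 0.3000, 0.3150)
After 3 years: (0.3958, 0.2743, 0.3300)
P(in Manager after 3 years) = 0.3300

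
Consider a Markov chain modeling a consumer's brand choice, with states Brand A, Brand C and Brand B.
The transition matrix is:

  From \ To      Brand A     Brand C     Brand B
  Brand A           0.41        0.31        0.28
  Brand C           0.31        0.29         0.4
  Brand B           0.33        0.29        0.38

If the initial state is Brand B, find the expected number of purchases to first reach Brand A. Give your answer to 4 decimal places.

Let t(s) be the expected number of purchases to first reach Brand A from state s, with t(Brand A) = 0. Conditioning on the first purchase:
t(Brand C) = 1 + 0.29·t(Brand C) + 0.4·t(Brand B)
t(Brand B) = 1 + 0.29·t(Brand C) + 0.38·t(Brand B)
Solving: t(Brand C) = 3.1462, t(Brand B) = 3.0845.
Expected purchases from Brand B to Brand A: 3.0845.

3.0845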